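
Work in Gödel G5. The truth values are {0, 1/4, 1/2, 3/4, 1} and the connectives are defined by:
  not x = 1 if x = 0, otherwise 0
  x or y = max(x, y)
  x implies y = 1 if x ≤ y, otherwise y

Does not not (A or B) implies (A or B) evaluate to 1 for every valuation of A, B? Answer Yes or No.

Counterexample: take A = 0, B = 1/4.
A or B = 0 or 1/4 = 1/4
not (A or B) = not 1/4 = 0
not not (A or B) = not 0 = 1
not not (A or B) implies (A or B) = 1 implies 1/4 = 1/4
This gives 1/4 ≠ 1.

No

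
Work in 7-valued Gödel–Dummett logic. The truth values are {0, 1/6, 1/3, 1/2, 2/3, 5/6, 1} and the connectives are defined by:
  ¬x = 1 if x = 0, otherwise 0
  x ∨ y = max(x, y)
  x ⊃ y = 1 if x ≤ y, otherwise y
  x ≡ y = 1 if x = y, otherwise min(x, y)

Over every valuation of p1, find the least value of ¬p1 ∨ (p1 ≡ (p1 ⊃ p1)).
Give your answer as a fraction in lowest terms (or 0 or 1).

Take p1 = 1/6:
¬p1 = ¬1/6 = 0
p1 ⊃ p1 = 1/6 ⊃ 1/6 = 1
p1 ≡ (p1 ⊃ p1) = 1/6 ≡ 1 = 1/6
¬p1 ∨ (p1 ≡ (p1 ⊃ p1)) = 0 ∨ 1/6 = 1/6
No assignment yields a value below 1/6, so this is the minimum.

1/6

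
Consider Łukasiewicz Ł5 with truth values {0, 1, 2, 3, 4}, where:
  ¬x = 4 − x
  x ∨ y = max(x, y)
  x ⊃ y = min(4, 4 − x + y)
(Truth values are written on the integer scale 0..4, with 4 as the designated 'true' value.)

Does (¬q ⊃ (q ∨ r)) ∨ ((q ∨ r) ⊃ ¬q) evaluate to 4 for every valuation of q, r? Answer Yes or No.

Yes

At q = 1, r = 1, for instance:
¬q = ¬1 = 3
q ∨ r = 1 ∨ 1 = 1
¬q ⊃ (q ∨ r) = 3 ⊃ 1 = 2
(q ∨ r) ⊃ ¬q = 1 ⊃ 3 = 4
(¬q ⊃ (q ∨ r)) ∨ ((q ∨ r) ⊃ ¬q) = 2 ∨ 4 = 4
and checking the remaining 24 assignments likewise gives ≥ 4 in every case.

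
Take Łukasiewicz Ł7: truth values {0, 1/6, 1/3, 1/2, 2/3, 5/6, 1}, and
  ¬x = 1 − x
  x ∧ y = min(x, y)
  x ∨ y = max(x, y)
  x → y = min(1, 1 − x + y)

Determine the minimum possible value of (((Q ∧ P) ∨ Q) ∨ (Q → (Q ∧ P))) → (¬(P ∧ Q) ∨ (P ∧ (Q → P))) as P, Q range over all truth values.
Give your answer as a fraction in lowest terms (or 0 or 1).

Take P = 1/2, Q = 1/2:
Q ∧ P = 1/2 ∧ 1/2 = 1/2
(Q ∧ P) ∨ Q = 1/2 ∨ 1/2 = 1/2
Q ∧ P = 1/2 ∧ 1/2 = 1/2
Q → (Q ∧ P) = 1/2 → 1/2 = 1
((Q ∧ P) ∨ Q) ∨ (Q → (Q ∧ P)) = 1/2 ∨ 1 = 1
P ∧ Q = 1/2 ∧ 1/2 = 1/2
¬(P ∧ Q) = ¬1/2 = 1/2
Q → P = 1/2 → 1/2 = 1
P ∧ (Q → P) = 1/2 ∧ 1 = 1/2
¬(P ∧ Q) ∨ (P ∧ (Q → P)) = 1/2 ∨ 1/2 = 1/2
(((Q ∧ P) ∨ Q) ∨ (Q → (Q ∧ P))) → (¬(P ∧ Q) ∨ (P ∧ (Q → P))) = 1 → 1/2 = 1/2
No assignment yields a value below 1/2, so this is the minimum.

1/2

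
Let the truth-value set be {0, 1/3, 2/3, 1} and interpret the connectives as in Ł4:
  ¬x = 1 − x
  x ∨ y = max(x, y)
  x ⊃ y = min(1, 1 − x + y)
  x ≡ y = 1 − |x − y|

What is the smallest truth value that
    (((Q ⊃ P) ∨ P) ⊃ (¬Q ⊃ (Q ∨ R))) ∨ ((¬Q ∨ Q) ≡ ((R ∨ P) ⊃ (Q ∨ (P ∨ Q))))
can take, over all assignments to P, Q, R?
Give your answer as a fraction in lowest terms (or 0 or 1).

Take P = 0, Q = 0, R = 1/3:
Q ⊃ P = 0 ⊃ 0 = 1
(Q ⊃ P) ∨ P = 1 ∨ 0 = 1
¬Q = ¬0 = 1
Q ∨ R = 0 ∨ 1/3 = 1/3
¬Q ⊃ (Q ∨ R) = 1 ⊃ 1/3 = 1/3
((Q ⊃ P) ∨ P) ⊃ (¬Q ⊃ (Q ∨ R)) = 1 ⊃ 1/3 = 1/3
¬Q = ¬0 = 1
¬Q ∨ Q = 1 ∨ 0 = 1
R ∨ P = 1/3 ∨ 0 = 1/3
P ∨ Q = 0 ∨ 0 = 0
Q ∨ (P ∨ Q) = 0 ∨ 0 = 0
(R ∨ P) ⊃ (Q ∨ (P ∨ Q)) = 1/3 ⊃ 0 = 2/3
(¬Q ∨ Q) ≡ ((R ∨ P) ⊃ (Q ∨ (P ∨ Q))) = 1 ≡ 2/3 = 2/3
(((Q ⊃ P) ∨ P) ⊃ (¬Q ⊃ (Q ∨ R))) ∨ ((¬Q ∨ Q) ≡ ((R ∨ P) ⊃ (Q ∨ (P ∨ Q)))) = 1/3 ∨ 2/3 = 2/3
No assignment yields a value below 2/3, so this is the minimum.

2/3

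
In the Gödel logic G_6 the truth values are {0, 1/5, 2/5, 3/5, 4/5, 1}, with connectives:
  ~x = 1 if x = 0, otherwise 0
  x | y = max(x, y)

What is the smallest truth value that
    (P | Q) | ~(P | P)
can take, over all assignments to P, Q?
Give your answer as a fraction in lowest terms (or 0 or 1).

Take P = 1/5, Q = 0:
P | Q = 1/5 | 0 = 1/5
P | P = 1/5 | 1/5 = 1/5
~(P | P) = ~1/5 = 0
(P | Q) | ~(P | P) = 1/5 | 0 = 1/5
No assignment yields a value below 1/5, so this is the minimum.

1/5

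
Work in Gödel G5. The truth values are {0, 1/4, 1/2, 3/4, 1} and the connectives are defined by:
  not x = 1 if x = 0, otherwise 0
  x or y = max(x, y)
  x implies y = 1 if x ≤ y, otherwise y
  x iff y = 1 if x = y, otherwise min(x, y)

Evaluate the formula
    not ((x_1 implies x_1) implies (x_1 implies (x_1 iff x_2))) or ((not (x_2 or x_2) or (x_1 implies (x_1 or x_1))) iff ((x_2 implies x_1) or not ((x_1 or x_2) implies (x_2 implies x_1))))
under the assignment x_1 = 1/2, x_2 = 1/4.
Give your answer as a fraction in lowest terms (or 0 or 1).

1

x_1 implies x_1 = 1/2 implies 1/2 = 1
x_1 iff x_2 = 1/2 iff 1/4 = 1/4
x_1 implies (x_1 iff x_2) = 1/2 implies 1/4 = 1/4
(x_1 implies x_1) implies (x_1 implies (x_1 iff x_2)) = 1 implies 1/4 = 1/4
not ((x_1 implies x_1) implies (x_1 implies (x_1 iff x_2))) = not 1/4 = 0
x_2 or x_2 = 1/4 or 1/4 = 1/4
not (x_2 or x_2) = not 1/4 = 0
x_1 or x_1 = 1/2 or 1/2 = 1/2
x_1 implies (x_1 or x_1) = 1/2 implies 1/2 = 1
not (x_2 or x_2) or (x_1 implies (x_1 or x_1)) = 0 or 1 = 1
x_2 implies x_1 = 1/4 implies 1/2 = 1
x_1 or x_2 = 1/2 or 1/4 = 1/2
x_2 implies x_1 = 1/4 implies 1/2 = 1
(x_1 or x_2) implies (x_2 implies x_1) = 1/2 implies 1 = 1
not ((x_1 or x_2) implies (x_2 implies x_1)) = not 1 = 0
(x_2 implies x_1) or not ((x_1 or x_2) implies (x_2 implies x_1)) = 1 or 0 = 1
(not (x_2 or x_2) or (x_1 implies (x_1 or x_1))) iff ((x_2 implies x_1) or not ((x_1 or x_2) implies (x_2 implies x_1))) = 1 iff 1 = 1
not ((x_1 implies x_1) implies (x_1 implies (x_1 iff x_2))) or ((not (x_2 or x_2) or (x_1 implies (x_1 or x_1))) iff ((x_2 implies x_1) or not ((x_1 or x_2) implies (x_2 implies x_1)))) = 0 or 1 = 1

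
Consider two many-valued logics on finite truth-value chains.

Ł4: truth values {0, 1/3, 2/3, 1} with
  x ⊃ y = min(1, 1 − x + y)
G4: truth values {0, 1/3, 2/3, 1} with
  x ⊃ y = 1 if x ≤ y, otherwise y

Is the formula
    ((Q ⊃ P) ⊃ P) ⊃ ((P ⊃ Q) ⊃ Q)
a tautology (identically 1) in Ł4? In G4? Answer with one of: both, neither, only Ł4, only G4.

only Ł4

In Ł4: every assignment gives 1 — tautology.
In G4: at P = 0, Q = 1/3 the value is 1/3 — not a tautology.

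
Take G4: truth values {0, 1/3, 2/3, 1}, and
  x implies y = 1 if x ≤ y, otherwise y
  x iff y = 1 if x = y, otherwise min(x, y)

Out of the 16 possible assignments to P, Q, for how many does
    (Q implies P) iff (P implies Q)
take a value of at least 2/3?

6

P = 0, Q = 0 ↦ 1  ≥
P = 0, Q = 1/3 ↦ 0  <
P = 0, Q = 2/3 ↦ 0  <
P = 0, Q = 1 ↦ 0  <
P = 1/3, Q = 0 ↦ 0  <
P = 1/3, Q = 1/3 ↦ 1  ≥
P = 1/3, Q = 2/3 ↦ 1/3  <
P = 1/3, Q = 1 ↦ 1/3  <
P = 2/3, Q = 0 ↦ 0  <
P = 2/3, Q = 1/3 ↦ 1/3  <
P = 2/3, Q = 2/3 ↦ 1  ≥
P = 2/3, Q = 1 ↦ 2/3  ≥
P = 1, Q = 0 ↦ 0  <
P = 1, Q = 1/3 ↦ 1/3  <
P = 1, Q = 2/3 ↦ 2/3  ≥
P = 1, Q = 1 ↦ 1  ≥
So 6 of the 16 assignments meet the threshold.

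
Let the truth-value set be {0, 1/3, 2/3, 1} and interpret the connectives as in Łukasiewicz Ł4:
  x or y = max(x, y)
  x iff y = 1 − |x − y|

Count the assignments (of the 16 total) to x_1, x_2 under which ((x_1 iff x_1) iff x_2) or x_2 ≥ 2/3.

x_1 = 0, x_2 = 0 ↦ 0  <
x_1 = 0, x_2 = 1/3 ↦ 1/3  <
x_1 = 0, x_2 = 2/3 ↦ 2/3  ≥
x_1 = 0, x_2 = 1 ↦ 1  ≥
x_1 = 1/3, x_2 = 0 ↦ 0  <
x_1 = 1/3, x_2 = 1/3 ↦ 1/3  <
x_1 = 1/3, x_2 = 2/3 ↦ 2/3  ≥
x_1 = 1/3, x_2 = 1 ↦ 1  ≥
x_1 = 2/3, x_2 = 0 ↦ 0  <
x_1 = 2/3, x_2 = 1/3 ↦ 1/3  <
x_1 = 2/3, x_2 = 2/3 ↦ 2/3  ≥
x_1 = 2/3, x_2 = 1 ↦ 1  ≥
x_1 = 1, x_2 = 0 ↦ 0  <
x_1 = 1, x_2 = 1/3 ↦ 1/3  <
x_1 = 1, x_2 = 2/3 ↦ 2/3  ≥
x_1 = 1, x_2 = 1 ↦ 1  ≥
So 8 of the 16 assignments meet the threshold.

8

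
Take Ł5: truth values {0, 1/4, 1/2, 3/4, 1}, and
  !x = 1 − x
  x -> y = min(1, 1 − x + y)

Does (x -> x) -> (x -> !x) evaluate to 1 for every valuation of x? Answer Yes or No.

Counterexample: take x = 3/4.
x -> x = 3/4 -> 3/4 = 1
!x = !3/4 = 1/4
x -> !x = 3/4 -> 1/4 = 1/2
(x -> x) -> (x -> !x) = 1 -> 1/2 = 1/2
This gives 1/2 ≠ 1.

No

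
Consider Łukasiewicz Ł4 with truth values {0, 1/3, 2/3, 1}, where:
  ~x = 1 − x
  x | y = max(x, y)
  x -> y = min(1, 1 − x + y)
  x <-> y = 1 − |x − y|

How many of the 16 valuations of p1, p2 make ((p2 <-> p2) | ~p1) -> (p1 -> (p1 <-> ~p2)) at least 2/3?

14

p1 = 0, p2 = 0 ↦ 1  ≥
p1 = 0, p2 = 1/3 ↦ 1  ≥
p1 = 0, p2 = 2/3 ↦ 1  ≥
p1 = 0, p2 = 1 ↦ 1  ≥
p1 = 1/3, p2 = 0 ↦ 1  ≥
p1 = 1/3, p2 = 1/3 ↦ 1  ≥
p1 = 1/3, p2 = 2/3 ↦ 1  ≥
p1 = 1/3, p2 = 1 ↦ 1  ≥
p1 = 2/3, p2 = 0 ↦ 1  ≥
p1 = 2/3, p2 = 1/3 ↦ 1  ≥
p1 = 2/3, p2 = 2/3 ↦ 1  ≥
p1 = 2/3, p2 = 1 ↦ 2/3  ≥
p1 = 1, p2 = 0 ↦ 1  ≥
p1 = 1, p2 = 1/3 ↦ 2/3  ≥
p1 = 1, p2 = 2/3 ↦ 1/3  <
p1 = 1, p2 = 1 ↦ 0  <
So 14 of the 16 assignments meet the threshold.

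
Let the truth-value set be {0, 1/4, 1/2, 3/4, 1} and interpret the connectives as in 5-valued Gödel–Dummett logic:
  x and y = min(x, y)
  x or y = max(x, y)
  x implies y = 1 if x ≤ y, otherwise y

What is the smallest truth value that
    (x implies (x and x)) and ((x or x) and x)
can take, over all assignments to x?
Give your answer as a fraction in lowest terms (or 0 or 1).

0

Take x = 0:
x and x = 0 and 0 = 0
x implies (x and x) = 0 implies 0 = 1
x or x = 0 or 0 = 0
(x or x) and x = 0 and 0 = 0
(x implies (x and x)) and ((x or x) and x) = 1 and 0 = 0
No assignment yields a value below 0, so this is the minimum.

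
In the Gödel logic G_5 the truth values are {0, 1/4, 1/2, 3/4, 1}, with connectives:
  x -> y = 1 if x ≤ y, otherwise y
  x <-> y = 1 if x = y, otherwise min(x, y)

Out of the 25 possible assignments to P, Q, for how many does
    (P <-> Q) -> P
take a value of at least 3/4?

value 1: 21 assignments (counts)
value 3/4: 1 assignment (counts)
value 1/2: 1 assignment
value 1/4: 1 assignment
value 0: 1 assignment
So 22 of the 25 assignments meet the threshold.

22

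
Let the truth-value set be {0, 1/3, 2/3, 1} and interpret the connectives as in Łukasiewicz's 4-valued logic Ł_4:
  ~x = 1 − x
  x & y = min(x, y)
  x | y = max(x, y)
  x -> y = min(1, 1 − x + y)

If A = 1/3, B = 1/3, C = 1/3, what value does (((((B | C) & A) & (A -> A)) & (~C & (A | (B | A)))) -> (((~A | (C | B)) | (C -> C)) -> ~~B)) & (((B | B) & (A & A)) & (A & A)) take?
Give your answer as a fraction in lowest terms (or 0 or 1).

1/3

B | C = 1/3 | 1/3 = 1/3
(B | C) & A = 1/3 & 1/3 = 1/3
A -> A = 1/3 -> 1/3 = 1
((B | C) & A) & (A -> A) = 1/3 & 1 = 1/3
~C = ~1/3 = 2/3
B | A = 1/3 | 1/3 = 1/3
A | (B | A) = 1/3 | 1/3 = 1/3
~C & (A | (B | A)) = 2/3 & 1/3 = 1/3
(((B | C) & A) & (A -> A)) & (~C & (A | (B | A))) = 1/3 & 1/3 = 1/3
~A = ~1/3 = 2/3
C | B = 1/3 | 1/3 = 1/3
~A | (C | B) = 2/3 | 1/3 = 2/3
C -> C = 1/3 -> 1/3 = 1
(~A | (C | B)) | (C -> C) = 2/3 | 1 = 1
~B = ~1/3 = 2/3
~~B = ~2/3 = 1/3
((~A | (C | B)) | (C -> C)) -> ~~B = 1 -> 1/3 = 1/3
((((B | C) & A) & (A -> A)) & (~C & (A | (B | A)))) -> (((~A | (C | B)) | (C -> C)) -> ~~B) = 1/3 -> 1/3 = 1
B | B = 1/3 | 1/3 = 1/3
A & A = 1/3 & 1/3 = 1/3
(B | B) & (A & A) = 1/3 & 1/3 = 1/3
A & A = 1/3 & 1/3 = 1/3
((B | B) & (A & A)) & (A & A) = 1/3 & 1/3 = 1/3
(((((B | C) & A) & (A -> A)) & (~C & (A | (B | A)))) -> (((~A | (C | B)) | (C -> C)) -> ~~B)) & (((B | B) & (A & A)) & (A & A)) = 1 & 1/3 = 1/3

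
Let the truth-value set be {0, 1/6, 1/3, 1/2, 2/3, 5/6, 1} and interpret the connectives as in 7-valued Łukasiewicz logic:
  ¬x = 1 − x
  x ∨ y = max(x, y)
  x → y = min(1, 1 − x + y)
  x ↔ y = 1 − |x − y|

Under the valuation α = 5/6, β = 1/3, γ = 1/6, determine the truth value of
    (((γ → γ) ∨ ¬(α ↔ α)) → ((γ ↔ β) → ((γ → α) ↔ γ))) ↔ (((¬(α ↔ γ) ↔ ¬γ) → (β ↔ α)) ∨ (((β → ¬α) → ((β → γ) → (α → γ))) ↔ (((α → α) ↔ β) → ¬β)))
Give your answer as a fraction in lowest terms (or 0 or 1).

γ → γ = 1/6 → 1/6 = 1
α ↔ α = 5/6 ↔ 5/6 = 1
¬(α ↔ α) = ¬1 = 0
(γ → γ) ∨ ¬(α ↔ α) = 1 ∨ 0 = 1
γ ↔ β = 1/6 ↔ 1/3 = 5/6
γ → α = 1/6 → 5/6 = 1
(γ → α) ↔ γ = 1 ↔ 1/6 = 1/6
(γ ↔ β) → ((γ → α) ↔ γ) = 5/6 → 1/6 = 1/3
((γ → γ) ∨ ¬(α ↔ α)) → ((γ ↔ β) → ((γ → α) ↔ γ)) = 1 → 1/3 = 1/3
α ↔ γ = 5/6 ↔ 1/6 = 1/3
¬(α ↔ γ) = ¬1/3 = 2/3
¬γ = ¬1/6 = 5/6
¬(α ↔ γ) ↔ ¬γ = 2/3 ↔ 5/6 = 5/6
β ↔ α = 1/3 ↔ 5/6 = 1/2
(¬(α ↔ γ) ↔ ¬γ) → (β ↔ α) = 5/6 → 1/2 = 2/3
¬α = ¬5/6 = 1/6
β → ¬α = 1/3 → 1/6 = 5/6
β → γ = 1/3 → 1/6 = 5/6
α → γ = 5/6 → 1/6 = 1/3
(β → γ) → (α → γ) = 5/6 → 1/3 = 1/2
(β → ¬α) → ((β → γ) → (α → γ)) = 5/6 → 1/2 = 2/3
α → α = 5/6 → 5/6 = 1
(α → α) ↔ β = 1 ↔ 1/3 = 1/3
¬β = ¬1/3 = 2/3
((α → α) ↔ β) → ¬β = 1/3 → 2/3 = 1
((β → ¬α) → ((β → γ) → (α → γ))) ↔ (((α → α) ↔ β) → ¬β) = 2/3 ↔ 1 = 2/3
((¬(α ↔ γ) ↔ ¬γ) → (β ↔ α)) ∨ (((β → ¬α) → ((β → γ) → (α → γ))) ↔ (((α → α) ↔ β) → ¬β)) = 2/3 ∨ 2/3 = 2/3
(((γ → γ) ∨ ¬(α ↔ α)) → ((γ ↔ β) → ((γ → α) ↔ γ))) ↔ (((¬(α ↔ γ) ↔ ¬γ) → (β ↔ α)) ∨ (((β → ¬α) → ((β → γ) → (α → γ))) ↔ (((α → α) ↔ β) → ¬β))) = 1/3 ↔ 2/3 = 2/3

2/3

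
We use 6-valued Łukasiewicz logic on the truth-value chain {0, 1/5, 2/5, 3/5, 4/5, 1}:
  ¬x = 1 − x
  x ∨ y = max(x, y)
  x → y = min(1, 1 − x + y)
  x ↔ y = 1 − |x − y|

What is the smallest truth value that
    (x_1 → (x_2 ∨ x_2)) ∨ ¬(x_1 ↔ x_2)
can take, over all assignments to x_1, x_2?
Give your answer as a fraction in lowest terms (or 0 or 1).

3/5

Take x_1 = 2/5, x_2 = 0:
x_2 ∨ x_2 = 0 ∨ 0 = 0
x_1 → (x_2 ∨ x_2) = 2/5 → 0 = 3/5
x_1 ↔ x_2 = 2/5 ↔ 0 = 3/5
¬(x_1 ↔ x_2) = ¬3/5 = 2/5
(x_1 → (x_2 ∨ x_2)) ∨ ¬(x_1 ↔ x_2) = 3/5 ∨ 2/5 = 3/5
No assignment yields a value below 3/5, so this is the minimum.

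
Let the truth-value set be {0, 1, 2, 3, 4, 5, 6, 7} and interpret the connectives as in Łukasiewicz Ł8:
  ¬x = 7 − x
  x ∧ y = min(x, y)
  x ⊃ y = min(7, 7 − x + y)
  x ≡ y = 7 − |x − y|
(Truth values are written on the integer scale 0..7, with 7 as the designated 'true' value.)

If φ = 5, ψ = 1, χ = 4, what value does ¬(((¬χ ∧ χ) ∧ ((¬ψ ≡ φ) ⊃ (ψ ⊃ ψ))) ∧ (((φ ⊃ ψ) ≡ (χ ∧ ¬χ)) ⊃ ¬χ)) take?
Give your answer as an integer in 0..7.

¬χ = ¬4 = 3
¬χ ∧ χ = 3 ∧ 4 = 3
¬ψ = ¬1 = 6
¬ψ ≡ φ = 6 ≡ 5 = 6
ψ ⊃ ψ = 1 ⊃ 1 = 7
(¬ψ ≡ φ) ⊃ (ψ ⊃ ψ) = 6 ⊃ 7 = 7
(¬χ ∧ χ) ∧ ((¬ψ ≡ φ) ⊃ (ψ ⊃ ψ)) = 3 ∧ 7 = 3
φ ⊃ ψ = 5 ⊃ 1 = 3
¬χ = ¬4 = 3
χ ∧ ¬χ = 4 ∧ 3 = 3
(φ ⊃ ψ) ≡ (χ ∧ ¬χ) = 3 ≡ 3 = 7
¬χ = ¬4 = 3
((φ ⊃ ψ) ≡ (χ ∧ ¬χ)) ⊃ ¬χ = 7 ⊃ 3 = 3
((¬χ ∧ χ) ∧ ((¬ψ ≡ φ) ⊃ (ψ ⊃ ψ))) ∧ (((φ ⊃ ψ) ≡ (χ ∧ ¬χ)) ⊃ ¬χ) = 3 ∧ 3 = 3
¬(((¬χ ∧ χ) ∧ ((¬ψ ≡ φ) ⊃ (ψ ⊃ ψ))) ∧ (((φ ⊃ ψ) ≡ (χ ∧ ¬χ)) ⊃ ¬χ)) = ¬3 = 4

4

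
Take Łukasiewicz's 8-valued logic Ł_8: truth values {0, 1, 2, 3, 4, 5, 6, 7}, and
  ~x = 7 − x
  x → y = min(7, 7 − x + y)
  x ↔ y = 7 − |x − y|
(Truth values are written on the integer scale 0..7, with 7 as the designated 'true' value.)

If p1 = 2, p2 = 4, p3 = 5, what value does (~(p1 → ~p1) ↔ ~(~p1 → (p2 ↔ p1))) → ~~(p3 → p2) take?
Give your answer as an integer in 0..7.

~p1 = ~2 = 5
p1 → ~p1 = 2 → 5 = 7
~(p1 → ~p1) = ~7 = 0
~p1 = ~2 = 5
p2 ↔ p1 = 4 ↔ 2 = 5
~p1 → (p2 ↔ p1) = 5 → 5 = 7
~(~p1 → (p2 ↔ p1)) = ~7 = 0
~(p1 → ~p1) ↔ ~(~p1 → (p2 ↔ p1)) = 0 ↔ 0 = 7
p3 → p2 = 5 → 4 = 6
~(p3 → p2) = ~6 = 1
~~(p3 → p2) = ~1 = 6
(~(p1 → ~p1) ↔ ~(~p1 → (p2 ↔ p1))) → ~~(p3 → p2) = 7 → 6 = 6

6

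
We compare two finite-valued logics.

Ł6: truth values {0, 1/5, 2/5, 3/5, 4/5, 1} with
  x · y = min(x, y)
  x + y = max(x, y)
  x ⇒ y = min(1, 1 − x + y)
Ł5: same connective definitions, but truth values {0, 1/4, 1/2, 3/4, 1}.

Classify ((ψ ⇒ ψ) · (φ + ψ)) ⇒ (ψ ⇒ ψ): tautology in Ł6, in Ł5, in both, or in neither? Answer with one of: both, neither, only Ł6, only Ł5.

In Ł6: every assignment gives 1 — tautology.
In Ł5: every assignment gives 1 — tautology.

both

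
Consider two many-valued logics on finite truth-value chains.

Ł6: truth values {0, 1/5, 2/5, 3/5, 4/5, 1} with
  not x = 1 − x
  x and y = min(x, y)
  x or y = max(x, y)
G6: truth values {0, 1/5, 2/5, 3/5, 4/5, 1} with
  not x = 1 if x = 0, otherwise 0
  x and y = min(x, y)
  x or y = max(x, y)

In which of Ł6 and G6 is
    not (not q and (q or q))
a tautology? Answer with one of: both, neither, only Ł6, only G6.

In Ł6: at q = 1/5 the value is 4/5 — not a tautology.
In G6: every assignment gives 1 — tautology.

only G6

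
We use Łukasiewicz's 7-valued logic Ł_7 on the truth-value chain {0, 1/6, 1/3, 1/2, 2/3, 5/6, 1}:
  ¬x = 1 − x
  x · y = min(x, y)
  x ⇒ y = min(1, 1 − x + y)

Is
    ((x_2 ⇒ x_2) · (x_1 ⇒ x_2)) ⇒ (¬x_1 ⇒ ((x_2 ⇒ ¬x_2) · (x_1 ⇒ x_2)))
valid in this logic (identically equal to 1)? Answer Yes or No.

Counterexample: take x_1 = 0, x_2 = 2/3.
x_2 ⇒ x_2 = 2/3 ⇒ 2/3 = 1
x_1 ⇒ x_2 = 0 ⇒ 2/3 = 1
(x_2 ⇒ x_2) · (x_1 ⇒ x_2) = 1 · 1 = 1
¬x_1 = ¬0 = 1
¬x_2 = ¬2/3 = 1/3
x_2 ⇒ ¬x_2 = 2/3 ⇒ 1/3 = 2/3
x_1 ⇒ x_2 = 0 ⇒ 2/3 = 1
(x_2 ⇒ ¬x_2) · (x_1 ⇒ x_2) = 2/3 · 1 = 2/3
¬x_1 ⇒ ((x_2 ⇒ ¬x_2) · (x_1 ⇒ x_2)) = 1 ⇒ 2/3 = 2/3
((x_2 ⇒ x_2) · (x_1 ⇒ x_2)) ⇒ (¬x_1 ⇒ ((x_2 ⇒ ¬x_2) · (x_1 ⇒ x_2))) = 1 ⇒ 2/3 = 2/3
This gives 2/3 ≠ 1.

No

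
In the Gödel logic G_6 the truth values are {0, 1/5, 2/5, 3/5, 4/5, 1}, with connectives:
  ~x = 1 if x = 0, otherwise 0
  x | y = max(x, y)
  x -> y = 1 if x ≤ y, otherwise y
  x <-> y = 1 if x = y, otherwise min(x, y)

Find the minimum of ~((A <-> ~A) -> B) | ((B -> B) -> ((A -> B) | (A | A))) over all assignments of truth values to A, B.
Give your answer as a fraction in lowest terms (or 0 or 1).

1/5

Take A = 1/5, B = 0:
~A = ~1/5 = 0
A <-> ~A = 1/5 <-> 0 = 0
(A <-> ~A) -> B = 0 -> 0 = 1
~((A <-> ~A) -> B) = ~1 = 0
B -> B = 0 -> 0 = 1
A -> B = 1/5 -> 0 = 0
A | A = 1/5 | 1/5 = 1/5
(A -> B) | (A | A) = 0 | 1/5 = 1/5
(B -> B) -> ((A -> B) | (A | A)) = 1 -> 1/5 = 1/5
~((A <-> ~A) -> B) | ((B -> B) -> ((A -> B) | (A | A))) = 0 | 1/5 = 1/5
No assignment yields a value below 1/5, so this is the minimum.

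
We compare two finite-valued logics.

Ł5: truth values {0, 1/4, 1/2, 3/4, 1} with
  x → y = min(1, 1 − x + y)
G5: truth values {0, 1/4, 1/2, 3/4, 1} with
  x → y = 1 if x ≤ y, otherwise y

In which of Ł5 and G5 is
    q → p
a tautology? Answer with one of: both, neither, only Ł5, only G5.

neither

In Ł5: at p = 0, q = 1/4 the value is 3/4 — not a tautology.
In G5: at p = 0, q = 1/4 the value is 0 — not a tautology.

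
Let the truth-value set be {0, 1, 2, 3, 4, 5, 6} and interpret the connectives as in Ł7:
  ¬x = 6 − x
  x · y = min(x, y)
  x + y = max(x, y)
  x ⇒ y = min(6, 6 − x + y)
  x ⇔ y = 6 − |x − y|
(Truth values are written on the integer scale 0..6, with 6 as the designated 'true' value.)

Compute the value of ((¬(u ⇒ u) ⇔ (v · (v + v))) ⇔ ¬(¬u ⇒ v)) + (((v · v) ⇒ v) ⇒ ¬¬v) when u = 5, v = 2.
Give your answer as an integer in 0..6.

u ⇒ u = 5 ⇒ 5 = 6
¬(u ⇒ u) = ¬6 = 0
v + v = 2 + 2 = 2
v · (v + v) = 2 · 2 = 2
¬(u ⇒ u) ⇔ (v · (v + v)) = 0 ⇔ 2 = 4
¬u = ¬5 = 1
¬u ⇒ v = 1 ⇒ 2 = 6
¬(¬u ⇒ v) = ¬6 = 0
(¬(u ⇒ u) ⇔ (v · (v + v))) ⇔ ¬(¬u ⇒ v) = 4 ⇔ 0 = 2
v · v = 2 · 2 = 2
(v · v) ⇒ v = 2 ⇒ 2 = 6
¬v = ¬2 = 4
¬¬v = ¬4 = 2
((v · v) ⇒ v) ⇒ ¬¬v = 6 ⇒ 2 = 2
((¬(u ⇒ u) ⇔ (v · (v + v))) ⇔ ¬(¬u ⇒ v)) + (((v · v) ⇒ v) ⇒ ¬¬v) = 2 + 2 = 2

2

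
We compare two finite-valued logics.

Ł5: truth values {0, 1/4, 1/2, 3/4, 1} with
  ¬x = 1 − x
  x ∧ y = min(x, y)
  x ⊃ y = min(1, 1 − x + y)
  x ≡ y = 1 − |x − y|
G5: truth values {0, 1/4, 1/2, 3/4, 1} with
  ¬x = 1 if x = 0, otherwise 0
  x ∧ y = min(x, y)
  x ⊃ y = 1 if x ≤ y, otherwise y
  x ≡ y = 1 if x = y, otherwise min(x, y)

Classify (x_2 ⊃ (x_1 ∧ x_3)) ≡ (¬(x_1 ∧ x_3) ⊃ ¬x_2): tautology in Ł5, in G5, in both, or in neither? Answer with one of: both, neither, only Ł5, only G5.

In Ł5: every assignment gives 1 — tautology.
In G5: at x_1 = 1/4, x_2 = 1/2, x_3 = 1/4 the value is 1/4 — not a tautology.

only Ł5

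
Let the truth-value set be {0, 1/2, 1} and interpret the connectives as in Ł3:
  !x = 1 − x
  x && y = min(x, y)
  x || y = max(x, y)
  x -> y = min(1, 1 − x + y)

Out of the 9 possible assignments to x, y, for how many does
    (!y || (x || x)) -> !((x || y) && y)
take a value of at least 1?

6

x = 0, y = 0 ↦ 1  ≥
x = 0, y = 1/2 ↦ 1  ≥
x = 0, y = 1 ↦ 1  ≥
x = 1/2, y = 0 ↦ 1  ≥
x = 1/2, y = 1/2 ↦ 1  ≥
x = 1/2, y = 1 ↦ 1/2  <
x = 1, y = 0 ↦ 1  ≥
x = 1, y = 1/2 ↦ 1/2  <
x = 1, y = 1 ↦ 0  <
So 6 of the 9 assignments meet the threshold.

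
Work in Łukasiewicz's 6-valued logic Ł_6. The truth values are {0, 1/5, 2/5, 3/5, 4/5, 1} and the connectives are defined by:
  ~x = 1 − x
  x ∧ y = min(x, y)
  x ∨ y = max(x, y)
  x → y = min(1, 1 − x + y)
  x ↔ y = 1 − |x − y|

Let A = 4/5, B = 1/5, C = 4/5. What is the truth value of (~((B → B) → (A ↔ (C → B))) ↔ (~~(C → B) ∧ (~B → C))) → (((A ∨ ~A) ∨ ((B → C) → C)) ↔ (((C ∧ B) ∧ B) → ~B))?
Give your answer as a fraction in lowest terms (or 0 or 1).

4/5

B → B = 1/5 → 1/5 = 1
C → B = 4/5 → 1/5 = 2/5
A ↔ (C → B) = 4/5 ↔ 2/5 = 3/5
(B → B) → (A ↔ (C → B)) = 1 → 3/5 = 3/5
~((B → B) → (A ↔ (C → B))) = ~3/5 = 2/5
C → B = 4/5 → 1/5 = 2/5
~(C → B) = ~2/5 = 3/5
~~(C → B) = ~3/5 = 2/5
~B = ~1/5 = 4/5
~B → C = 4/5 → 4/5 = 1
~~(C → B) ∧ (~B → C) = 2/5 ∧ 1 = 2/5
~((B → B) → (A ↔ (C → B))) ↔ (~~(C → B) ∧ (~B → C)) = 2/5 ↔ 2/5 = 1
~A = ~4/5 = 1/5
A ∨ ~A = 4/5 ∨ 1/5 = 4/5
B → C = 1/5 → 4/5 = 1
(B → C) → C = 1 → 4/5 = 4/5
(A ∨ ~A) ∨ ((B → C) → C) = 4/5 ∨ 4/5 = 4/5
C ∧ B = 4/5 ∧ 1/5 = 1/5
(C ∧ B) ∧ B = 1/5 ∧ 1/5 = 1/5
~B = ~1/5 = 4/5
((C ∧ B) ∧ B) → ~B = 1/5 → 4/5 = 1
((A ∨ ~A) ∨ ((B → C) → C)) ↔ (((C ∧ B) ∧ B) → ~B) = 4/5 ↔ 1 = 4/5
(~((B → B) → (A ↔ (C → B))) ↔ (~~(C → B) ∧ (~B → C))) → (((A ∨ ~A) ∨ ((B → C) → C)) ↔ (((C ∧ B) ∧ B) → ~B)) = 1 → 4/5 = 4/5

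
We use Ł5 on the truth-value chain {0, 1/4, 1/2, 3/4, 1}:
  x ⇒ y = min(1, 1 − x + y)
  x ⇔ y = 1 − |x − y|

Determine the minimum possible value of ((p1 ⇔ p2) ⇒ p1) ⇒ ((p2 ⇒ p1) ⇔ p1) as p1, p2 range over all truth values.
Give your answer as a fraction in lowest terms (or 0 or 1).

Take p1 = 1/2, p2 = 0:
p1 ⇔ p2 = 1/2 ⇔ 0 = 1/2
(p1 ⇔ p2) ⇒ p1 = 1/2 ⇒ 1/2 = 1
p2 ⇒ p1 = 0 ⇒ 1/2 = 1
(p2 ⇒ p1) ⇔ p1 = 1 ⇔ 1/2 = 1/2
((p1 ⇔ p2) ⇒ p1) ⇒ ((p2 ⇒ p1) ⇔ p1) = 1 ⇒ 1/2 = 1/2
No assignment yields a value below 1/2, so this is the minimum.

1/2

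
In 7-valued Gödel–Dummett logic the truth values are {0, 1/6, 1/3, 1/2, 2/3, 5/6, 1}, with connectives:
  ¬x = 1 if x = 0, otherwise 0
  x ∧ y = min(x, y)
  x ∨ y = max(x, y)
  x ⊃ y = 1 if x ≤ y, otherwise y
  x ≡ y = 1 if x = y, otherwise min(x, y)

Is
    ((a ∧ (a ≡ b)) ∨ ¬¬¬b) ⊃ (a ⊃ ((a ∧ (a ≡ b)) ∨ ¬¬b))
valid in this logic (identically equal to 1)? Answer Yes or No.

Counterexample: take a = 1/6, b = 0.
a ≡ b = 1/6 ≡ 0 = 0
a ∧ (a ≡ b) = 1/6 ∧ 0 = 0
¬b = ¬0 = 1
¬¬b = ¬1 = 0
¬¬¬b = ¬0 = 1
(a ∧ (a ≡ b)) ∨ ¬¬¬b = 0 ∨ 1 = 1
a ≡ b = 1/6 ≡ 0 = 0
a ∧ (a ≡ b) = 1/6 ∧ 0 = 0
¬b = ¬0 = 1
¬¬b = ¬1 = 0
(a ∧ (a ≡ b)) ∨ ¬¬b = 0 ∨ 0 = 0
a ⊃ ((a ∧ (a ≡ b)) ∨ ¬¬b) = 1/6 ⊃ 0 = 0
((a ∧ (a ≡ b)) ∨ ¬¬¬b) ⊃ (a ⊃ ((a ∧ (a ≡ b)) ∨ ¬¬b)) = 1 ⊃ 0 = 0
This gives 0 ≠ 1.

No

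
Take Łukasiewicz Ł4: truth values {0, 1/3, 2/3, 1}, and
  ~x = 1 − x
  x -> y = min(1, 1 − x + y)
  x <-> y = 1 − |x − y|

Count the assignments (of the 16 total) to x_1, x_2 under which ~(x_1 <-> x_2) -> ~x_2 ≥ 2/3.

14

x_1 = 0, x_2 = 0 ↦ 1  ≥
x_1 = 0, x_2 = 1/3 ↦ 1  ≥
x_1 = 0, x_2 = 2/3 ↦ 2/3  ≥
x_1 = 0, x_2 = 1 ↦ 0  <
x_1 = 1/3, x_2 = 0 ↦ 1  ≥
x_1 = 1/3, x_2 = 1/3 ↦ 1  ≥
x_1 = 1/3, x_2 = 2/3 ↦ 1  ≥
x_1 = 1/3, x_2 = 1 ↦ 1/3  <
x_1 = 2/3, x_2 = 0 ↦ 1  ≥
x_1 = 2/3, x_2 = 1/3 ↦ 1  ≥
x_1 = 2/3, x_2 = 2/3 ↦ 1  ≥
x_1 = 2/3, x_2 = 1 ↦ 2/3  ≥
x_1 = 1, x_2 = 0 ↦ 1  ≥
x_1 = 1, x_2 = 1/3 ↦ 1  ≥
x_1 = 1, x_2 = 2/3 ↦ 1  ≥
x_1 = 1, x_2 = 1 ↦ 1  ≥
So 14 of the 16 assignments meet the threshold.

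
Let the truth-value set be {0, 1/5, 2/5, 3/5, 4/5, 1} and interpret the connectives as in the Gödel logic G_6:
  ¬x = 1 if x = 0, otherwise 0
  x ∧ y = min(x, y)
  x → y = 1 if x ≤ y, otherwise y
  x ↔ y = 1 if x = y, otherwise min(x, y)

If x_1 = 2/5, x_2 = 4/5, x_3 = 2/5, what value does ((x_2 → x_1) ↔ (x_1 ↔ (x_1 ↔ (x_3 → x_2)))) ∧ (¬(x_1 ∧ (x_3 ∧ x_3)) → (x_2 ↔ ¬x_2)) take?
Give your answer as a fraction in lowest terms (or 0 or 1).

x_2 → x_1 = 4/5 → 2/5 = 2/5
x_3 → x_2 = 2/5 → 4/5 = 1
x_1 ↔ (x_3 → x_2) = 2/5 ↔ 1 = 2/5
x_1 ↔ (x_1 ↔ (x_3 → x_2)) = 2/5 ↔ 2/5 = 1
(x_2 → x_1) ↔ (x_1 ↔ (x_1 ↔ (x_3 → x_2))) = 2/5 ↔ 1 = 2/5
x_3 ∧ x_3 = 2/5 ∧ 2/5 = 2/5
x_1 ∧ (x_3 ∧ x_3) = 2/5 ∧ 2/5 = 2/5
¬(x_1 ∧ (x_3 ∧ x_3)) = ¬2/5 = 0
¬x_2 = ¬4/5 = 0
x_2 ↔ ¬x_2 = 4/5 ↔ 0 = 0
¬(x_1 ∧ (x_3 ∧ x_3)) → (x_2 ↔ ¬x_2) = 0 → 0 = 1
((x_2 → x_1) ↔ (x_1 ↔ (x_1 ↔ (x_3 → x_2)))) ∧ (¬(x_1 ∧ (x_3 ∧ x_3)) → (x_2 ↔ ¬x_2)) = 2/5 ∧ 1 = 2/5

2/5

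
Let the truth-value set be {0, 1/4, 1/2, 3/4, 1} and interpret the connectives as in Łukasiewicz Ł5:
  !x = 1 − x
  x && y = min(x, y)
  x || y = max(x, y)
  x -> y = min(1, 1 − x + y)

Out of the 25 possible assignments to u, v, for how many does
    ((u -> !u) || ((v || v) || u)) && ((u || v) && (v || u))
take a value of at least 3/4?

16

value 1: 9 assignments (counts)
value 3/4: 7 assignments (counts)
value 1/2: 5 assignments
value 1/4: 3 assignments
value 0: 1 assignment
So 16 of the 25 assignments meet the threshold.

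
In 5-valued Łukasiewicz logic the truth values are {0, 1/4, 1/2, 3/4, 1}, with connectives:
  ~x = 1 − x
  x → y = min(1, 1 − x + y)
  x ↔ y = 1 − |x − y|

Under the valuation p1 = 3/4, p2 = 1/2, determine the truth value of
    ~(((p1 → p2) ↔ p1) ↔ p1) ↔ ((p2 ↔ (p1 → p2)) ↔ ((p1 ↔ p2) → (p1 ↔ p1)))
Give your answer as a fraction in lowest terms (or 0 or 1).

p1 → p2 = 3/4 → 1/2 = 3/4
(p1 → p2) ↔ p1 = 3/4 ↔ 3/4 = 1
((p1 → p2) ↔ p1) ↔ p1 = 1 ↔ 3/4 = 3/4
~(((p1 → p2) ↔ p1) ↔ p1) = ~3/4 = 1/4
p1 → p2 = 3/4 → 1/2 = 3/4
p2 ↔ (p1 → p2) = 1/2 ↔ 3/4 = 3/4
p1 ↔ p2 = 3/4 ↔ 1/2 = 3/4
p1 ↔ p1 = 3/4 ↔ 3/4 = 1
(p1 ↔ p2) → (p1 ↔ p1) = 3/4 → 1 = 1
(p2 ↔ (p1 → p2)) ↔ ((p1 ↔ p2) → (p1 ↔ p1)) = 3/4 ↔ 1 = 3/4
~(((p1 → p2) ↔ p1) ↔ p1) ↔ ((p2 ↔ (p1 → p2)) ↔ ((p1 ↔ p2) → (p1 ↔ p1))) = 1/4 ↔ 3/4 = 1/2

1/2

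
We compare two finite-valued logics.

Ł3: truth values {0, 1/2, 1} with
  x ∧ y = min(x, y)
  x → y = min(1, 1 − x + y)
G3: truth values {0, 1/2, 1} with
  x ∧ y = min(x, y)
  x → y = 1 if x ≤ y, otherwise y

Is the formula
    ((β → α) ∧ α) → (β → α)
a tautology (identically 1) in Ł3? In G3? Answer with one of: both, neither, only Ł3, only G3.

In Ł3: every assignment gives 1 — tautology.
In G3: every assignment gives 1 — tautology.

both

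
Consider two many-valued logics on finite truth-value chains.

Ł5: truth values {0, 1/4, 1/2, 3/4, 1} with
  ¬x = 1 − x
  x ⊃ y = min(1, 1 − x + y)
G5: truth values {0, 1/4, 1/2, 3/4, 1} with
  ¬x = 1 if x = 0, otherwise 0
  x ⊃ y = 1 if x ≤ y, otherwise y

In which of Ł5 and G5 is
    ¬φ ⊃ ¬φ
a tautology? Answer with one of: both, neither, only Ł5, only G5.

In Ł5: every assignment gives 1 — tautology.
In G5: every assignment gives 1 — tautology.

both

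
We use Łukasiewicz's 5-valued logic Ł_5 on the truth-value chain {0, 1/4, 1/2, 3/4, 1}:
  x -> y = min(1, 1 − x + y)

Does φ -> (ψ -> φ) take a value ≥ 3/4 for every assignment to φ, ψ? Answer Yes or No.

Yes

At φ = 3/4, ψ = 1, for instance:
ψ -> φ = 1 -> 3/4 = 3/4
φ -> (ψ -> φ) = 3/4 -> 3/4 = 1
and checking the remaining 24 assignments likewise gives ≥ 3/4 in every case.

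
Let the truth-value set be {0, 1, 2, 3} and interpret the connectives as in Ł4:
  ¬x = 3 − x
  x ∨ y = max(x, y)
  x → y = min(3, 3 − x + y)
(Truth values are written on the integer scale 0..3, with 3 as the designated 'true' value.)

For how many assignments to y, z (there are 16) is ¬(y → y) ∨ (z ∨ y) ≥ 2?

y = 0, z = 0 ↦ 0  <
y = 0, z = 1 ↦ 1  <
y = 0, z = 2 ↦ 2  ≥
y = 0, z = 3 ↦ 3  ≥
y = 1, z = 0 ↦ 1  <
y = 1, z = 1 ↦ 1  <
y = 1, z = 2 ↦ 2  ≥
y = 1, z = 3 ↦ 3  ≥
y = 2, z = 0 ↦ 2  ≥
y = 2, z = 1 ↦ 2  ≥
y = 2, z = 2 ↦ 2  ≥
y = 2, z = 3 ↦ 3  ≥
y = 3, z = 0 ↦ 3  ≥
y = 3, z = 1 ↦ 3  ≥
y = 3, z = 2 ↦ 3  ≥
y = 3, z = 3 ↦ 3  ≥
So 12 of the 16 assignments meet the threshold.

12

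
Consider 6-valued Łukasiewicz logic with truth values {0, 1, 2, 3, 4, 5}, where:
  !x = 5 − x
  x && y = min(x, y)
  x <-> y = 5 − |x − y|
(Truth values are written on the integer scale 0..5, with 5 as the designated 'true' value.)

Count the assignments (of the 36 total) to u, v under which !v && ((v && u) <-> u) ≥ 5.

value 5: 1 assignment (counts)
value 4: 4 assignments
value 3: 7 assignments
value 2: 9 assignments
value 1: 8 assignments
value 0: 7 assignments
So 1 of the 36 assignments meets the threshold.

1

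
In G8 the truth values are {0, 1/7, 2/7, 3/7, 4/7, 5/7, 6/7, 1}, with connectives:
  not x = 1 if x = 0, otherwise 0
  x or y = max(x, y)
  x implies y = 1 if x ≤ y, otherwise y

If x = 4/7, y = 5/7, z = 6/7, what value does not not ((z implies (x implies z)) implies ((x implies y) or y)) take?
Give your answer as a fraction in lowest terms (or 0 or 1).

x implies z = 4/7 implies 6/7 = 1
z implies (x implies z) = 6/7 implies 1 = 1
x implies y = 4/7 implies 5/7 = 1
(x implies y) or y = 1 or 5/7 = 1
(z implies (x implies z)) implies ((x implies y) or y) = 1 implies 1 = 1
not ((z implies (x implies z)) implies ((x implies y) or y)) = not 1 = 0
not not ((z implies (x implies z)) implies ((x implies y) or y)) = not 0 = 1

1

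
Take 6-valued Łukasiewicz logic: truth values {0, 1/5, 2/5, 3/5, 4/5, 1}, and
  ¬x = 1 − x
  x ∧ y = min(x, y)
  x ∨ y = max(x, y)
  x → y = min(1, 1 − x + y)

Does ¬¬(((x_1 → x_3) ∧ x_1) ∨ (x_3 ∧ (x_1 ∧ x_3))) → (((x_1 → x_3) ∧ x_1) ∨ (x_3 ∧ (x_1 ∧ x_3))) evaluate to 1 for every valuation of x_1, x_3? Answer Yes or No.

At x_1 = 4/5, x_3 = 0, for instance:
x_1 → x_3 = 4/5 → 0 = 1/5
(x_1 → x_3) ∧ x_1 = 1/5 ∧ 4/5 = 1/5
x_1 ∧ x_3 = 4/5 ∧ 0 = 0
x_3 ∧ (x_1 ∧ x_3) = 0 ∧ 0 = 0
((x_1 → x_3) ∧ x_1) ∨ (x_3 ∧ (x_1 ∧ x_3)) = 1/5 ∨ 0 = 1/5
¬(((x_1 → x_3) ∧ x_1) ∨ (x_3 ∧ (x_1 ∧ x_3))) = ¬1/5 = 4/5
¬¬(((x_1 → x_3) ∧ x_1) ∨ (x_3 ∧ (x_1 ∧ x_3))) = ¬4/5 = 1/5
¬¬(((x_1 → x_3) ∧ x_1) ∨ (x_3 ∧ (x_1 ∧ x_3))) → (((x_1 → x_3) ∧ x_1) ∨ (x_3 ∧ (x_1 ∧ x_3))) = 1/5 → 1/5 = 1
and checking the remaining 35 assignments likewise gives ≥ 1 in every case.

Yes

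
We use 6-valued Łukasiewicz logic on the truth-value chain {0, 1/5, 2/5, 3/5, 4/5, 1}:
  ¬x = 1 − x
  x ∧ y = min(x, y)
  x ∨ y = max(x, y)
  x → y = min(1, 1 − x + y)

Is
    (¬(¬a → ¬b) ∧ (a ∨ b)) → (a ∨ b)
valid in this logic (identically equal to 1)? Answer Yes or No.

At a = 3/5, b = 0, for instance:
¬a = ¬3/5 = 2/5
¬b = ¬0 = 1
¬a → ¬b = 2/5 → 1 = 1
¬(¬a → ¬b) = ¬1 = 0
a ∨ b = 3/5 ∨ 0 = 3/5
¬(¬a → ¬b) ∧ (a ∨ b) = 0 ∧ 3/5 = 0
(¬(¬a → ¬b) ∧ (a ∨ b)) → (a ∨ b) = 0 → 3/5 = 1
and checking the remaining 35 assignments likewise gives ≥ 1 in every case.

Yes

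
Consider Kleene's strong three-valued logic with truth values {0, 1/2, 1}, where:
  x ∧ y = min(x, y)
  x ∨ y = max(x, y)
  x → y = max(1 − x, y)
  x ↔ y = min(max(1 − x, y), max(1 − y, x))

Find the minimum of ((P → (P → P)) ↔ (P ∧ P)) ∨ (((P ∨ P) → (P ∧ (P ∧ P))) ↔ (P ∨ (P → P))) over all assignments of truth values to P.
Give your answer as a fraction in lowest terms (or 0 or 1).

1/2

Take P = 1/2:
P → P = 1/2 → 1/2 = 1/2
P → (P → P) = 1/2 → 1/2 = 1/2
P ∧ P = 1/2 ∧ 1/2 = 1/2
(P → (P → P)) ↔ (P ∧ P) = 1/2 ↔ 1/2 = 1/2
P ∨ P = 1/2 ∨ 1/2 = 1/2
P ∧ P = 1/2 ∧ 1/2 = 1/2
P ∧ (P ∧ P) = 1/2 ∧ 1/2 = 1/2
(P ∨ P) → (P ∧ (P ∧ P)) = 1/2 → 1/2 = 1/2
P → P = 1/2 → 1/2 = 1/2
P ∨ (P → P) = 1/2 ∨ 1/2 = 1/2
((P ∨ P) → (P ∧ (P ∧ P))) ↔ (P ∨ (P → P)) = 1/2 ↔ 1/2 = 1/2
((P → (P → P)) ↔ (P ∧ P)) ∨ (((P ∨ P) → (P ∧ (P ∧ P))) ↔ (P ∨ (P → P))) = 1/2 ∨ 1/2 = 1/2
No assignment yields a value below 1/2, so this is the minimum.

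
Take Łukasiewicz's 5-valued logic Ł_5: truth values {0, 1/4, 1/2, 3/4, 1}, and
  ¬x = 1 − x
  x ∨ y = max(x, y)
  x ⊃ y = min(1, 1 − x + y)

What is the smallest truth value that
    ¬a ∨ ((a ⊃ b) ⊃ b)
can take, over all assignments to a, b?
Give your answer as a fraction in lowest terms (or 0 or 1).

Take a = 1/2, b = 0:
¬a = ¬1/2 = 1/2
a ⊃ b = 1/2 ⊃ 0 = 1/2
(a ⊃ b) ⊃ b = 1/2 ⊃ 0 = 1/2
¬a ∨ ((a ⊃ b) ⊃ b) = 1/2 ∨ 1/2 = 1/2
No assignment yields a value below 1/2, so this is the minimum.

1/2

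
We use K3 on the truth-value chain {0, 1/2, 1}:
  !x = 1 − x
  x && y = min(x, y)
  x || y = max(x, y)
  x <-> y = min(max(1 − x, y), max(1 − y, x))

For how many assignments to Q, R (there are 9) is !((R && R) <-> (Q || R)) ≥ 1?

1

Q = 0, R = 0 ↦ 0  <
Q = 0, R = 1/2 ↦ 1/2  <
Q = 0, R = 1 ↦ 0  <
Q = 1/2, R = 0 ↦ 1/2  <
Q = 1/2, R = 1/2 ↦ 1/2  <
Q = 1/2, R = 1 ↦ 0  <
Q = 1, R = 0 ↦ 1  ≥
Q = 1, R = 1/2 ↦ 1/2  <
Q = 1, R = 1 ↦ 0  <
So 1 of the 9 assignments meets the threshold.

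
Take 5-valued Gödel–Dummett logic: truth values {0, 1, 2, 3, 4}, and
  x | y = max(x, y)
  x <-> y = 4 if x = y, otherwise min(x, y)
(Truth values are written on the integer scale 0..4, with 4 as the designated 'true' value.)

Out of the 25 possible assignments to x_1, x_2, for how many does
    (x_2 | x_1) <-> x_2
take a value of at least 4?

15

value 4: 15 assignments (counts)
value 3: 1 assignment
value 2: 2 assignments
value 1: 3 assignments
value 0: 4 assignments
So 15 of the 25 assignments meet the threshold.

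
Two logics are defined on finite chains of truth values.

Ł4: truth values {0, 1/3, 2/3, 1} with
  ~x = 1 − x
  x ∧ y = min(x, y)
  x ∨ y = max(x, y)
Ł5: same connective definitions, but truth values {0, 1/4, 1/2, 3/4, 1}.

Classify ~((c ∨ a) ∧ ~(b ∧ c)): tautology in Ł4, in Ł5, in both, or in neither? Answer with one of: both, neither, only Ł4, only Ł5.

In Ł4: at a = 0, b = 0, c = 1/3 the value is 2/3 — not a tautology.
In Ł5: at a = 0, b = 0, c = 1/4 the value is 3/4 — not a tautology.

neither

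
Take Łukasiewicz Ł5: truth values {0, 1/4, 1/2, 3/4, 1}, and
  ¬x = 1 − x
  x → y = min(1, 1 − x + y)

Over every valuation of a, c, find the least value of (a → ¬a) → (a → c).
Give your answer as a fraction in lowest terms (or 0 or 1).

Take a = 1/2, c = 0:
¬a = ¬1/2 = 1/2
a → ¬a = 1/2 → 1/2 = 1
a → c = 1/2 → 0 = 1/2
(a → ¬a) → (a → c) = 1 → 1/2 = 1/2
No assignment yields a value below 1/2, so this is the minimum.

1/2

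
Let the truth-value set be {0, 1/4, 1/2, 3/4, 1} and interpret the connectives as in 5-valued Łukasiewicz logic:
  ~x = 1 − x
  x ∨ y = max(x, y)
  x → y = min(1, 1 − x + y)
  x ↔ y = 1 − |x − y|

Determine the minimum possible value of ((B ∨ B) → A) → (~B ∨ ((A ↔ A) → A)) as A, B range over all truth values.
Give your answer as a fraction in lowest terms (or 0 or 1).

Take A = 1/2, B = 1/2:
B ∨ B = 1/2 ∨ 1/2 = 1/2
(B ∨ B) → A = 1/2 → 1/2 = 1
~B = ~1/2 = 1/2
A ↔ A = 1/2 ↔ 1/2 = 1
(A ↔ A) → A = 1 → 1/2 = 1/2
~B ∨ ((A ↔ A) → A) = 1/2 ∨ 1/2 = 1/2
((B ∨ B) → A) → (~B ∨ ((A ↔ A) → A)) = 1 → 1/2 = 1/2
No assignment yields a value below 1/2, so this is the minimum.

1/2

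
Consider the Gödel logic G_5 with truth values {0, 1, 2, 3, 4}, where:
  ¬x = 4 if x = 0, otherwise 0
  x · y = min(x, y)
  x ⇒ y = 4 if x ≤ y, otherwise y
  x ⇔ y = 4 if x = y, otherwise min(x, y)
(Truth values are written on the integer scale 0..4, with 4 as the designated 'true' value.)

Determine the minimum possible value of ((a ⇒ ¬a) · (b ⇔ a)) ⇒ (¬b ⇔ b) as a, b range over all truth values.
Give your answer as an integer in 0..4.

0

Take a = 0, b = 0:
¬a = ¬0 = 4
a ⇒ ¬a = 0 ⇒ 4 = 4
b ⇔ a = 0 ⇔ 0 = 4
(a ⇒ ¬a) · (b ⇔ a) = 4 · 4 = 4
¬b = ¬0 = 4
¬b ⇔ b = 4 ⇔ 0 = 0
((a ⇒ ¬a) · (b ⇔ a)) ⇒ (¬b ⇔ b) = 4 ⇒ 0 = 0
No assignment yields a value below 0, so this is the minimum.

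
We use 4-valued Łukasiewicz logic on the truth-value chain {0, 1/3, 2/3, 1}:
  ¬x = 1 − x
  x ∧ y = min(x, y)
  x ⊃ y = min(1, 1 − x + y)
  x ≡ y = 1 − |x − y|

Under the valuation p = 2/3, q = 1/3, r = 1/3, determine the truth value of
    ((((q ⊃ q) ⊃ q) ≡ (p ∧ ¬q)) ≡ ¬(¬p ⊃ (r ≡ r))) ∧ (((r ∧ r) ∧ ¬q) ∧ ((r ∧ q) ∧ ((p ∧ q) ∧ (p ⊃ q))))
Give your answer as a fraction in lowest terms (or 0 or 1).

q ⊃ q = 1/3 ⊃ 1/3 = 1
(q ⊃ q) ⊃ q = 1 ⊃ 1/3 = 1/3
¬q = ¬1/3 = 2/3
p ∧ ¬q = 2/3 ∧ 2/3 = 2/3
((q ⊃ q) ⊃ q) ≡ (p ∧ ¬q) = 1/3 ≡ 2/3 = 2/3
¬p = ¬2/3 = 1/3
r ≡ r = 1/3 ≡ 1/3 = 1
¬p ⊃ (r ≡ r) = 1/3 ⊃ 1 = 1
¬(¬p ⊃ (r ≡ r)) = ¬1 = 0
(((q ⊃ q) ⊃ q) ≡ (p ∧ ¬q)) ≡ ¬(¬p ⊃ (r ≡ r)) = 2/3 ≡ 0 = 1/3
r ∧ r = 1/3 ∧ 1/3 = 1/3
¬q = ¬1/3 = 2/3
(r ∧ r) ∧ ¬q = 1/3 ∧ 2/3 = 1/3
r ∧ q = 1/3 ∧ 1/3 = 1/3
p ∧ q = 2/3 ∧ 1/3 = 1/3
p ⊃ q = 2/3 ⊃ 1/3 = 2/3
(p ∧ q) ∧ (p ⊃ q) = 1/3 ∧ 2/3 = 1/3
(r ∧ q) ∧ ((p ∧ q) ∧ (p ⊃ q)) = 1/3 ∧ 1/3 = 1/3
((r ∧ r) ∧ ¬q) ∧ ((r ∧ q) ∧ ((p ∧ q) ∧ (p ⊃ q))) = 1/3 ∧ 1/3 = 1/3
((((q ⊃ q) ⊃ q) ≡ (p ∧ ¬q)) ≡ ¬(¬p ⊃ (r ≡ r))) ∧ (((r ∧ r) ∧ ¬q) ∧ ((r ∧ q) ∧ ((p ∧ q) ∧ (p ⊃ q)))) = 1/3 ∧ 1/3 = 1/3

1/3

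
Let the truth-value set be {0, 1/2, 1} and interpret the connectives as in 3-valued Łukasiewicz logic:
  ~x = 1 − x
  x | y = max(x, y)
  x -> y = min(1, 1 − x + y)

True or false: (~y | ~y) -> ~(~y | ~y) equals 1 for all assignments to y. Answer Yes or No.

No

Counterexample: take y = 0.
~y = ~0 = 1
~y = ~0 = 1
~y | ~y = 1 | 1 = 1
~y = ~0 = 1
~y = ~0 = 1
~y | ~y = 1 | 1 = 1
~(~y | ~y) = ~1 = 0
(~y | ~y) -> ~(~y | ~y) = 1 -> 0 = 0
This gives 0 ≠ 1.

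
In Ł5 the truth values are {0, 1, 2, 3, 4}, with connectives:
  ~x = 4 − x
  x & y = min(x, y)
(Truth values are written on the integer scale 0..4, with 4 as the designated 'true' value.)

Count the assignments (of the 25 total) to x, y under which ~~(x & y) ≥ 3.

value 4: 1 assignment (counts)
value 3: 3 assignments (counts)
value 2: 5 assignments
value 1: 7 assignments
value 0: 9 assignments
So 4 of the 25 assignments meet the threshold.

4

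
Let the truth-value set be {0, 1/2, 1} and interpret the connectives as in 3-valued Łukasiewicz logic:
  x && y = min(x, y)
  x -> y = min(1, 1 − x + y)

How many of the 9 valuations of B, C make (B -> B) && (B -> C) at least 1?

6

B = 0, C = 0 ↦ 1  ≥
B = 0, C = 1/2 ↦ 1  ≥
B = 0, C = 1 ↦ 1  ≥
B = 1/2, C = 0 ↦ 1/2  <
B = 1/2, C = 1/2 ↦ 1  ≥
B = 1/2, C = 1 ↦ 1  ≥
B = 1, C = 0 ↦ 0  <
B = 1, C = 1/2 ↦ 1/2  <
B = 1, C = 1 ↦ 1  ≥
So 6 of the 9 assignments meet the threshold.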